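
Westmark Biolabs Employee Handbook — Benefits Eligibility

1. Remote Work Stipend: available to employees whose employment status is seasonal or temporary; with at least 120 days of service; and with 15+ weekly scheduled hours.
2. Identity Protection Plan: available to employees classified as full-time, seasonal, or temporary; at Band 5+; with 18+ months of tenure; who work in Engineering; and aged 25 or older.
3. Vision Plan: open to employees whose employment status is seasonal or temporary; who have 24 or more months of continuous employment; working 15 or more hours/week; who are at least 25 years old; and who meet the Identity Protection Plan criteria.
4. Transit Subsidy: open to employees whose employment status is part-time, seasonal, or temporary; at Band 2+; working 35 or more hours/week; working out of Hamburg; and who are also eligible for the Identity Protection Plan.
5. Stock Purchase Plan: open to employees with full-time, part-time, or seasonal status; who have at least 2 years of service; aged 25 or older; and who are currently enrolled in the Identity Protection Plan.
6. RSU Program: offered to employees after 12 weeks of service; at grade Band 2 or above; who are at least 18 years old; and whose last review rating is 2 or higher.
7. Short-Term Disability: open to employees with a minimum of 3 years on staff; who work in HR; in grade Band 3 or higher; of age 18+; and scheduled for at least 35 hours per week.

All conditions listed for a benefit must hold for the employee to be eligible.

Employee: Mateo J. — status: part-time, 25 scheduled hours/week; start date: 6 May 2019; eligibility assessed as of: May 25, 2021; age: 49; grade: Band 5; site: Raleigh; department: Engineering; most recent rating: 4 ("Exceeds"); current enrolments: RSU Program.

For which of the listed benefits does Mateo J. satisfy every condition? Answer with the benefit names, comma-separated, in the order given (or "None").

Service from 6 May 2019 to May 25, 2021: 750 days.
Remote Work Stipend — status part-time ✗ (requires seasonal or temporary) → not eligible.
Identity Protection Plan — status part-time ✗ (requires full-time, seasonal, or temporary) → not eligible.
Vision Plan — status part-time ✗ (requires seasonal or temporary) → not eligible.
Transit Subsidy — status part-time ✓; grade Band 5 ≥ Band 2 ✓; 25 hrs/wk < 35 ✗ → not eligible.
Stock Purchase Plan — status part-time ✓; service 750 days ≥ 2 years (≈730 days) ✓; age 49 ≥ 25 ✓; not enrolled in Identity Protection Plan ✗ → not eligible.
RSU Program — service 750 days ≥ 12 weeks (≈84 days) ✓; grade Band 5 ≥ Band 2 ✓; age 49 ≥ 18 ✓; rating 4 ≥ 2 ✓ → eligible.
Short-Term Disability — service 750 days < 3 years (≈1095 days) ✗ → not eligible.

RSU Program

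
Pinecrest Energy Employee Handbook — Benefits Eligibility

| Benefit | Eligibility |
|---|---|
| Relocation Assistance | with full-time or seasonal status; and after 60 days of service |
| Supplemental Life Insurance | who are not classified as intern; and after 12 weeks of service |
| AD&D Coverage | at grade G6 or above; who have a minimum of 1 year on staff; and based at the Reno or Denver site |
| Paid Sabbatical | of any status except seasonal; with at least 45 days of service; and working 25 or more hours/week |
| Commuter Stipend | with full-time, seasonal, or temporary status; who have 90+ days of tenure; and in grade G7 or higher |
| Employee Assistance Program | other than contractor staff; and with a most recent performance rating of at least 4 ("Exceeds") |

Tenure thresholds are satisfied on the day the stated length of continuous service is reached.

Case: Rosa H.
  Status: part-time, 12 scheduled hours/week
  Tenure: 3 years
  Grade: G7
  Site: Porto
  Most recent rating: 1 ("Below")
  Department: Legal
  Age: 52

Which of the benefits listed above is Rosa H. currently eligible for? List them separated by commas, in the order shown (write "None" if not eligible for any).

Relocation Assistance — status part-time ✗ (requires full-time or seasonal) → not eligible.
Supplemental Life Insurance — status part-time ✓ (not excluded); service 3 years ≥ 12 weeks (≈84 days) ✓ → eligible.
AD&D Coverage — grade G7 ≥ G6 ✓; service 3 years ≥ 1 year ✓; site Porto ✗ (not Reno or Denver) → not eligible.
Paid Sabbatical — status part-time ✓ (not excluded); service 3 years ≥ 45 days ✓; 12 hrs/wk < 25 ✗ → not eligible.
Commuter Stipend — status part-time ✗ (requires full-time, seasonal, or temporary) → not eligible.
Employee Assistance Program — status part-time ✓ (not excluded); rating 1 < 4 ✗ → not eligible.

Supplemental Life Insurance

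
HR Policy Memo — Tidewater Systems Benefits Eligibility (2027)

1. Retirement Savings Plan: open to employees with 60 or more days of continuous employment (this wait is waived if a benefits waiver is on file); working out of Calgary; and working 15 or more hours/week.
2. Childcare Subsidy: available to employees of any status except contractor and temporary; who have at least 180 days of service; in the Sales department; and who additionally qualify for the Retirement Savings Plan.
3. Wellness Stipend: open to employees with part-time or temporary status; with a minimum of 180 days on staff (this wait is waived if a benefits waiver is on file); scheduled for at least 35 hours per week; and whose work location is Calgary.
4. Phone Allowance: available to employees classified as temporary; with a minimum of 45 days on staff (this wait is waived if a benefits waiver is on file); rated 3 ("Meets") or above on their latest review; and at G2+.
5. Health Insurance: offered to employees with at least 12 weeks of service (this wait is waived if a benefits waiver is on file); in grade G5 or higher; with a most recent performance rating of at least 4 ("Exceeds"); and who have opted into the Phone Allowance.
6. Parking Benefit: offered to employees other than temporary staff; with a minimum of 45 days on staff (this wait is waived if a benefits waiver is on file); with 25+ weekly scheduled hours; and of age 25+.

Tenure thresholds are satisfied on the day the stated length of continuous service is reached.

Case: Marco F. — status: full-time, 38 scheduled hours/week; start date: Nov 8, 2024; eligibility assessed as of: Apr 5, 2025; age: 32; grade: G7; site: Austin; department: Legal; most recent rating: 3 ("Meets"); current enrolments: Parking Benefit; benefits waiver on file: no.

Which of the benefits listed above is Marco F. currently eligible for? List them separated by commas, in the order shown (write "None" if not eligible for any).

Parking Benefit

Service from Nov 8, 2024 to Apr 5, 2025: 148 days.
Retirement Savings Plan — no waiver, service 148 days ≥ 60 days ✓; site Austin ✗ (not Calgary) → not eligible.
Childcare Subsidy — status full-time ✓ (not excluded); service 148 days < 180 days ✗ → not eligible.
Wellness Stipend — status full-time ✗ (requires part-time or temporary) → not eligible.
Phone Allowance — status full-time ✗ (requires temporary) → not eligible.
Health Insurance — no waiver, service 148 days ≥ 12 weeks (≈84 days) ✓; grade G7 ≥ G5 ✓; rating 3 < 4 ✗ → not eligible.
Parking Benefit — status full-time ✓ (not excluded); no waiver, service 148 days ≥ 45 days ✓; 38 hrs/wk ≥ 25 ✓; age 32 ≥ 25 ✓ → eligible.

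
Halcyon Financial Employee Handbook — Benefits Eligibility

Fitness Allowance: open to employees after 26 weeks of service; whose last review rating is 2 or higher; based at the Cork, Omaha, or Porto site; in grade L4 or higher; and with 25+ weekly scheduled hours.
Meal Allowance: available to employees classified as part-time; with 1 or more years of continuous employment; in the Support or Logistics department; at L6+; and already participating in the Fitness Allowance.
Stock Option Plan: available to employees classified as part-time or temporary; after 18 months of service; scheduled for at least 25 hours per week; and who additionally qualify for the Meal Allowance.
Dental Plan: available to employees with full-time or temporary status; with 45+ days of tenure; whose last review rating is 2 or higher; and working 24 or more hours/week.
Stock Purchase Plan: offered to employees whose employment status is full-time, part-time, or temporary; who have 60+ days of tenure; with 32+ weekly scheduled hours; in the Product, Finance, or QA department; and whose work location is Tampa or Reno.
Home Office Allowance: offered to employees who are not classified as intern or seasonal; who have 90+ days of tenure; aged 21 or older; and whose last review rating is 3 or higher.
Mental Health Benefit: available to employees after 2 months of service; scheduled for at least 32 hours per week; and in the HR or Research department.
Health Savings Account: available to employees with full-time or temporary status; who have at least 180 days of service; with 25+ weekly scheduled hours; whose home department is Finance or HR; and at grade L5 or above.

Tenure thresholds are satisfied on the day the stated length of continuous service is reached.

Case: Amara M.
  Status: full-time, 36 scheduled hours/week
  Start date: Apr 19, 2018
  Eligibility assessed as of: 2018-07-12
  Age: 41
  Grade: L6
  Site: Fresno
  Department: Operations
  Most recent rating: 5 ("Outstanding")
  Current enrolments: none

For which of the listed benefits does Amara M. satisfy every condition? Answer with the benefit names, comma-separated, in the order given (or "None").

Service from Apr 19, 2018 to 2018-07-12: 84 days.
Fitness Allowance — service 84 days < 26 weeks (≈182 days) ✗ → not eligible.
Meal Allowance — status full-time ✗ (requires part-time) → not eligible.
Stock Option Plan — status full-time ✗ (requires part-time or temporary) → not eligible.
Dental Plan — status full-time ✓; service 84 days ≥ 45 days ✓; rating 5 ≥ 2 ✓; 36 hrs/wk ≥ 24 ✓ → eligible.
Stock Purchase Plan — status full-time ✓; service 84 days ≥ 60 days ✓; 36 hrs/wk ≥ 32 ✓; dept Operations ✗ → not eligible.
Home Office Allowance — status full-time ✓ (not excluded); service 84 days < 90 days ✗ → not eligible.
Mental Health Benefit — service 84 days ≥ 2 months (≈60 days) ✓; 36 hrs/wk ≥ 32 ✓; dept Operations ✗ → not eligible.
Health Savings Account — status full-time ✓; service 84 days < 180 days ✗ → not eligible.

Dental Plan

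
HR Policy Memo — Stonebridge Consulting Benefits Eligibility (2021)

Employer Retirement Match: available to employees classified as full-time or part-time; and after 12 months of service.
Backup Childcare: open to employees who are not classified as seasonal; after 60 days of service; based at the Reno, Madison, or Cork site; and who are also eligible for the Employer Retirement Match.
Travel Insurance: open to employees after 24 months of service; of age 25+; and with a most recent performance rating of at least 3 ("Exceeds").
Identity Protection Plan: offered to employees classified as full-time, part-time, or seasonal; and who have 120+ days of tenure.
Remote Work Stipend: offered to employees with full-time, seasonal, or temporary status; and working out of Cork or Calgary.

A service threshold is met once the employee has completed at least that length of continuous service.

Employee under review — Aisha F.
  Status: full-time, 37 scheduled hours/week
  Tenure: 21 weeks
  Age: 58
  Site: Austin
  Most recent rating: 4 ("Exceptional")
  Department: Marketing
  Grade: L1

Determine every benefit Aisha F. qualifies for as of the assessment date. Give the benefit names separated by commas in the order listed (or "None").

Employer Retirement Match — status full-time ✓; service 21 weeks < 12 months (≈360 days) ✗ → not eligible.
Backup Childcare — status full-time ✓ (not excluded); service 21 weeks ≥ 60 days ✓; site Austin ✗ (not Reno, Madison, or Cork) → not eligible.
Travel Insurance — service 21 weeks < 24 months (≈720 days) ✗ → not eligible.
Identity Protection Plan — status full-time ✓; service 21 weeks ≥ 120 days ✓ → eligible.
Remote Work Stipend — status full-time ✓; site Austin ✗ (not Cork or Calgary) → not eligible.

Identity Protection Plan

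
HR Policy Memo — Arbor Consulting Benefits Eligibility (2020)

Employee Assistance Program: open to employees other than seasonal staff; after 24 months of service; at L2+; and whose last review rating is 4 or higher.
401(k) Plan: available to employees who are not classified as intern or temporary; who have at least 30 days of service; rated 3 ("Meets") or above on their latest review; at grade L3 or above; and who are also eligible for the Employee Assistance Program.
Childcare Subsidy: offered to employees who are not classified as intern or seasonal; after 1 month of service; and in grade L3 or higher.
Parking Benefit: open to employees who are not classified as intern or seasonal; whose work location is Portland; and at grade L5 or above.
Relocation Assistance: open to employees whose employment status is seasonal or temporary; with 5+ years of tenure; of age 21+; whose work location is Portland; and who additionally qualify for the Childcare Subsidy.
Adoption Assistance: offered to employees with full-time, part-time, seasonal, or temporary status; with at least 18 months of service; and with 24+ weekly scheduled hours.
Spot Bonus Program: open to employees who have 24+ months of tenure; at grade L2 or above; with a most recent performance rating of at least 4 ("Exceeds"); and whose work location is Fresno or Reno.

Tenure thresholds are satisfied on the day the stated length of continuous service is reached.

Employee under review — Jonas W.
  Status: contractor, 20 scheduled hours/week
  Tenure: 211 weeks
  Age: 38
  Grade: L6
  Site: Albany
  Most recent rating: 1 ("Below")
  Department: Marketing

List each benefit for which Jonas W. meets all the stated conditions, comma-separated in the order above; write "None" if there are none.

Employee Assistance Program — status contractor ✓ (not excluded); service 211 weeks ≥ 24 months (≈720 days) ✓; grade L6 ≥ L2 ✓; rating 1 < 4 ✗ → not eligible.
401(k) Plan — status contractor ✓ (not excluded); service 211 weeks ≥ 30 days ✓; rating 1 < 3 ✗ → not eligible.
Childcare Subsidy — status contractor ✓ (not excluded); service 211 weeks ≥ 1 month (≈30 days) ✓; grade L6 ≥ L3 ✓ → eligible.
Parking Benefit — status contractor ✓ (not excluded); site Albany ✗ (not Portland) → not eligible.
Relocation Assistance — status contractor ✗ (requires seasonal or temporary) → not eligible.
Adoption Assistance — status contractor ✗ (requires full-time, part-time, seasonal, or temporary) → not eligible.
Spot Bonus Program — service 211 weeks ≥ 24 months (≈720 days) ✓; grade L6 ≥ L2 ✓; rating 1 < 4 ✗ → not eligible.

Childcare Subsidy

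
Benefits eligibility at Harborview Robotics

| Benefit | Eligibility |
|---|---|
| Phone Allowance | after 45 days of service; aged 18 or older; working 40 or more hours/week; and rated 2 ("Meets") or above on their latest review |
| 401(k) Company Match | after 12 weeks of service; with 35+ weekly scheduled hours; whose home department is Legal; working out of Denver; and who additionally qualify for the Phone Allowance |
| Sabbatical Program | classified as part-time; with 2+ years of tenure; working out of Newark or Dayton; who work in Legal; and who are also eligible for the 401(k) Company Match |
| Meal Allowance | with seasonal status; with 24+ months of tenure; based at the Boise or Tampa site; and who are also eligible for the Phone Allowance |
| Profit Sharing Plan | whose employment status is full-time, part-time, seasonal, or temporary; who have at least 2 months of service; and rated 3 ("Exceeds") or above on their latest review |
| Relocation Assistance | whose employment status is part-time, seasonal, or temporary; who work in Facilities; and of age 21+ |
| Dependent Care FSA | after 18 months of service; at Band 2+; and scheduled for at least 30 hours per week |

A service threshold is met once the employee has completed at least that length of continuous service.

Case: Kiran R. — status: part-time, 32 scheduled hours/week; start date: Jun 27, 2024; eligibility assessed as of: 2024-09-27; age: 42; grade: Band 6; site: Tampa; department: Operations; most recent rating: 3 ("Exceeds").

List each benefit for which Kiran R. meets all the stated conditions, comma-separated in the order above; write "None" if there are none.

Profit Sharing Plan

Service from Jun 27, 2024 to 2024-09-27: 92 days.
Phone Allowance — service 92 days ≥ 45 days ✓; age 42 ≥ 18 ✓; 32 hrs/wk < 40 ✗ → not eligible.
401(k) Company Match — service 92 days ≥ 12 weeks (≈84 days) ✓; 32 hrs/wk < 35 ✗ → not eligible.
Sabbatical Program — status part-time ✓; service 92 days < 2 years (≈730 days) ✗ → not eligible.
Meal Allowance — status part-time ✗ (requires seasonal) → not eligible.
Profit Sharing Plan — status part-time ✓; service 92 days ≥ 2 months (≈60 days) ✓; rating 3 ≥ 3 ✓ → eligible.
Relocation Assistance — status part-time ✓; dept Operations ✗ → not eligible.
Dependent Care FSA — service 92 days < 18 months (≈540 days) ✗ → not eligible.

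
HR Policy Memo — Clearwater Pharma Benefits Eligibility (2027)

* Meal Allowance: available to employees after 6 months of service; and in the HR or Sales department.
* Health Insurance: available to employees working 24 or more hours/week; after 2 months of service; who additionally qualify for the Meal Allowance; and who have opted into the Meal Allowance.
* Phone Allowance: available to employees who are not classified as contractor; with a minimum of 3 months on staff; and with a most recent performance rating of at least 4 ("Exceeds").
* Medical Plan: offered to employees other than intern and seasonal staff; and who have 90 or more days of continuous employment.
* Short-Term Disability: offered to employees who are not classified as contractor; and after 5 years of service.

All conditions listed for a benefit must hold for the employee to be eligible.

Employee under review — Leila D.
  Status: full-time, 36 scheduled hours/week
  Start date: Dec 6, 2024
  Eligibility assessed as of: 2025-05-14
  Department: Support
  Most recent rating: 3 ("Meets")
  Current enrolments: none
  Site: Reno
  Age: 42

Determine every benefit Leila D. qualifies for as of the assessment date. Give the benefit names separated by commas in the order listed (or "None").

Service from Dec 6, 2024 to 2025-05-14: 159 days.
Meal Allowance — service 159 days < 6 months (≈180 days) ✗ → not eligible.
Health Insurance — 36 hrs/wk ≥ 24 ✓; service 159 days ≥ 2 months (≈60 days) ✓; not eligible for Meal Allowance ✗ → not eligible.
Phone Allowance — status full-time ✓ (not excluded); service 159 days ≥ 3 months (≈90 days) ✓; rating 3 < 4 ✗ → not eligible.
Medical Plan — status full-time ✓ (not excluded); service 159 days ≥ 90 days ✓ → eligible.
Short-Term Disability — status full-time ✓ (not excluded); service 159 days < 5 years (≈1825 days) ✗ → not eligible.

Medical Plan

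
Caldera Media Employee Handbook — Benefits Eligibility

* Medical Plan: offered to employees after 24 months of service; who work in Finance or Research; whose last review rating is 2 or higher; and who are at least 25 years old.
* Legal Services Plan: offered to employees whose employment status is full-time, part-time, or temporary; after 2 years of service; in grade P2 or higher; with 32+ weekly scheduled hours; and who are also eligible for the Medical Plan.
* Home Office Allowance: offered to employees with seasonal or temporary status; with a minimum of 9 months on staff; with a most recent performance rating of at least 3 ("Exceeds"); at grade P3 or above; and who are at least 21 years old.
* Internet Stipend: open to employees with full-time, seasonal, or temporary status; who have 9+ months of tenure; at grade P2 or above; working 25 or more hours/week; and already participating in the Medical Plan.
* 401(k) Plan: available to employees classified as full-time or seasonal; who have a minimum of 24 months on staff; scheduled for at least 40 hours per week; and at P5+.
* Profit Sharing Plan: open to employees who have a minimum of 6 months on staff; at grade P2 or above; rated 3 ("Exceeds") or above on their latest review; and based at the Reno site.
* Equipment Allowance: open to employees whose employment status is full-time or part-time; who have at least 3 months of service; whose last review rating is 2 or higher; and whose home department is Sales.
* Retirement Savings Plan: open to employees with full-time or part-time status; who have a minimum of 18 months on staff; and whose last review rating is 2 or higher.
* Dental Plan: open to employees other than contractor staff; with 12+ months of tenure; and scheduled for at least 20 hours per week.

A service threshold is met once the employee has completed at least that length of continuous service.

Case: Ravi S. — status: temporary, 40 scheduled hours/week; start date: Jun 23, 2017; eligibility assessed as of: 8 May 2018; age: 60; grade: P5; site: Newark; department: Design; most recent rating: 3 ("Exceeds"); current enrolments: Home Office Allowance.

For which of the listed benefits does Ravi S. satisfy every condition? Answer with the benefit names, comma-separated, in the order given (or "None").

Service from Jun 23, 2017 to 8 May 2018: 319 days.
Medical Plan — service 319 days < 24 months (≈720 days) ✗ → not eligible.
Legal Services Plan — status temporary ✓; service 319 days < 2 years (≈730 days) ✗ → not eligible.
Home Office Allowance — status temporary ✓; service 319 days ≥ 9 months (≈270 days) ✓; rating 3 ≥ 3 ✓; grade P5 ≥ P3 ✓; age 60 ≥ 21 ✓ → eligible.
Internet Stipend — status temporary ✓; service 319 days ≥ 9 months (≈270 days) ✓; grade P5 ≥ P2 ✓; 40 hrs/wk ≥ 25 ✓; not enrolled in Medical Plan ✗ → not eligible.
401(k) Plan — status temporary ✗ (requires full-time or seasonal) → not eligible.
Profit Sharing Plan — service 319 days ≥ 6 months (≈180 days) ✓; grade P5 ≥ P2 ✓; rating 3 ≥ 3 ✓; site Newark ✗ (not Reno) → not eligible.
Equipment Allowance — status temporary ✗ (requires full-time or part-time) → not eligible.
Retirement Savings Plan — status temporary ✗ (requires full-time or part-time) → not eligible.
Dental Plan — status temporary ✓ (not excluded); service 319 days < 12 months (≈360 days) ✗ → not eligible.

Home Office Allowance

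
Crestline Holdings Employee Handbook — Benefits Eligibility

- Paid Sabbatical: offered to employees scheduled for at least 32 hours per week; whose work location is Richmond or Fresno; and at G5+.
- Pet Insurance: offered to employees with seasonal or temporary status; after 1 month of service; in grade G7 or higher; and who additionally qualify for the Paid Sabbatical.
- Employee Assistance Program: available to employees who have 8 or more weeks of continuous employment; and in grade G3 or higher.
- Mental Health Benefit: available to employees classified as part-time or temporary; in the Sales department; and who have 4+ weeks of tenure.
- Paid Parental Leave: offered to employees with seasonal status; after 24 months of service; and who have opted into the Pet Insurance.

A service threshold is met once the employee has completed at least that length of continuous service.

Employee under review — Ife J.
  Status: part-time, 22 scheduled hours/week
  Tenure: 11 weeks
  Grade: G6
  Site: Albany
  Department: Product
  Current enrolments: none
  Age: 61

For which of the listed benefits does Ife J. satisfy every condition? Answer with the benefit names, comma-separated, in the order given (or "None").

Paid Sabbatical — 22 hrs/wk < 32 ✗ → not eligible.
Pet Insurance — status part-time ✗ (requires seasonal or temporary) → not eligible.
Employee Assistance Program — service 11 weeks ≥ 8 weeks ✓; grade G6 ≥ G3 ✓ → eligible.
Mental Health Benefit — status part-time ✓; dept Product ✗ → not eligible.
Paid Parental Leave — status part-time ✗ (requires seasonal) → not eligible.

Employee Assistance Program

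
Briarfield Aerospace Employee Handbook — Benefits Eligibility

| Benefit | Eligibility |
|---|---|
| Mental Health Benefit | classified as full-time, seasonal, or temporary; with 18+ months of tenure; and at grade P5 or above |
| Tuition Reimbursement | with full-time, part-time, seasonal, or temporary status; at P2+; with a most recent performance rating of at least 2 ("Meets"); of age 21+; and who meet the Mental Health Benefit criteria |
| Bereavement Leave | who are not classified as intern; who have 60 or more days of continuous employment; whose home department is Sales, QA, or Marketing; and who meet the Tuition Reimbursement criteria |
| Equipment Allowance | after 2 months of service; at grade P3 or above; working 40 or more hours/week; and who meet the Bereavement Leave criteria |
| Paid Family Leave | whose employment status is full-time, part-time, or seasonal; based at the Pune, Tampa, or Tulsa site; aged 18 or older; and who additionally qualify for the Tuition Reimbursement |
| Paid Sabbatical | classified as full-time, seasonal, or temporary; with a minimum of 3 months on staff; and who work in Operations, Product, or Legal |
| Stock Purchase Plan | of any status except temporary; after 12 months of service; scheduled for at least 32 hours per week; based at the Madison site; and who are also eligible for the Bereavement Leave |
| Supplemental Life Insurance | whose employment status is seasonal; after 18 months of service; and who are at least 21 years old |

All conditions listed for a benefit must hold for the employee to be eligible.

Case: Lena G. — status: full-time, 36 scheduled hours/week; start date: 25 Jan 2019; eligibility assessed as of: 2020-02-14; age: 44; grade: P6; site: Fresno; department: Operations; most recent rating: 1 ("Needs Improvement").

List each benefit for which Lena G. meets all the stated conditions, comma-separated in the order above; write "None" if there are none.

Service from 25 Jan 2019 to 2020-02-14: 385 days.
Mental Health Benefit — status full-time ✓; service 385 days < 18 months (≈540 days) ✗ → not eligible.
Tuition Reimbursement — status full-time ✓; grade P6 ≥ P2 ✓; rating 1 < 2 ✗ → not eligible.
Bereavement Leave — status full-time ✓ (not excluded); service 385 days ≥ 60 days ✓; dept Operations ✗ → not eligible.
Equipment Allowance — service 385 days ≥ 2 months (≈60 days) ✓; grade P6 ≥ P3 ✓; 36 hrs/wk < 40 ✗ → not eligible.
Paid Family Leave — status full-time ✓; site Fresno ✗ (not Pune, Tampa, or Tulsa) → not eligible.
Paid Sabbatical — status full-time ✓; service 385 days ≥ 3 months (≈90 days) ✓; dept Operations ✓ → eligible.
Stock Purchase Plan — status full-time ✓ (not excluded); service 385 days ≥ 12 months (≈360 days) ✓; 36 hrs/wk ≥ 32 ✓; site Fresno ✗ (not Madison) → not eligible.
Supplemental Life Insurance — status full-time ✗ (requires seasonal) → not eligible.

Paid Sabbatical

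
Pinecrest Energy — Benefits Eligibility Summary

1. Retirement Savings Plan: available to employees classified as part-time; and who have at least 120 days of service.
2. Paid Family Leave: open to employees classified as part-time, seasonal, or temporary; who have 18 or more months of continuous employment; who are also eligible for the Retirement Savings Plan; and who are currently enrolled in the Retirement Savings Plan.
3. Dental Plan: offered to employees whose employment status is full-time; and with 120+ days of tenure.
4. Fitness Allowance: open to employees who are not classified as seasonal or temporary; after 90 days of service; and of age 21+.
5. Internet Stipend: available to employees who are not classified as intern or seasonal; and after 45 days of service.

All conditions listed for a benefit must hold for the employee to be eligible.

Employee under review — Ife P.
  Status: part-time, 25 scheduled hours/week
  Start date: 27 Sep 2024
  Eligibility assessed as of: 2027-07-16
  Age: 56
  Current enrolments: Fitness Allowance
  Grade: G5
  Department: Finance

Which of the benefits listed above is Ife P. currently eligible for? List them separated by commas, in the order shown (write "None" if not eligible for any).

Service from 27 Sep 2024 to 2027-07-16: 1022 days.
Retirement Savings Plan — status part-time ✓; service 1022 days ≥ 120 days ✓ → eligible.
Paid Family Leave — status part-time ✓; service 1022 days ≥ 18 months (≈540 days) ✓; eligible for Retirement Savings Plan ✓; not enrolled in Retirement Savings Plan ✗ → not eligible.
Dental Plan — status part-time ✗ (requires full-time) → not eligible.
Fitness Allowance — status part-time ✓ (not excluded); service 1022 days ≥ 90 days ✓; age 56 ≥ 21 ✓ → eligible.
Internet Stipend — status part-time ✓ (not excluded); service 1022 days ≥ 45 days ✓ → eligible.

Retirement Savings Plan, Fitness Allowance, Internet Stipend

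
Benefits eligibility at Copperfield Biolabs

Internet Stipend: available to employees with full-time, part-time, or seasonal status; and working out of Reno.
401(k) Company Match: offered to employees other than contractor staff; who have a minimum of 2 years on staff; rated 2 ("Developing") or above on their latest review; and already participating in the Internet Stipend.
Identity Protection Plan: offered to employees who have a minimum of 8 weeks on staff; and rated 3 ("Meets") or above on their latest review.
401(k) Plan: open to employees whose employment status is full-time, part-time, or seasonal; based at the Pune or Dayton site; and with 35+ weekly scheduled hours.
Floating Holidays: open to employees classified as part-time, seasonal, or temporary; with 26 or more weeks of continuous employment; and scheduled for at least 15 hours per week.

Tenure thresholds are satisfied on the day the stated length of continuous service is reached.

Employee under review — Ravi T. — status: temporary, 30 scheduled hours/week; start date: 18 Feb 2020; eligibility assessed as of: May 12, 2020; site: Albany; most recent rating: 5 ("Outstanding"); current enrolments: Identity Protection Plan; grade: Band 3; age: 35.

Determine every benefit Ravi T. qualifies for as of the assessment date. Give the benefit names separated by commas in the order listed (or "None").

Identity Protection Plan

Service from 18 Feb 2020 to May 12, 2020: 84 days.
Internet Stipend — status temporary ✗ (requires full-time, part-time, or seasonal) → not eligible.
401(k) Company Match — status temporary ✓ (not excluded); service 84 days < 2 years (≈730 days) ✗ → not eligible.
Identity Protection Plan — service 84 days ≥ 8 weeks (≈56 days) ✓; rating 5 ≥ 3 ✓ → eligible.
401(k) Plan — status temporary ✗ (requires full-time, part-time, or seasonal) → not eligible.
Floating Holidays — status temporary ✓; service 84 days < 26 weeks (≈182 days) ✗ → not eligible.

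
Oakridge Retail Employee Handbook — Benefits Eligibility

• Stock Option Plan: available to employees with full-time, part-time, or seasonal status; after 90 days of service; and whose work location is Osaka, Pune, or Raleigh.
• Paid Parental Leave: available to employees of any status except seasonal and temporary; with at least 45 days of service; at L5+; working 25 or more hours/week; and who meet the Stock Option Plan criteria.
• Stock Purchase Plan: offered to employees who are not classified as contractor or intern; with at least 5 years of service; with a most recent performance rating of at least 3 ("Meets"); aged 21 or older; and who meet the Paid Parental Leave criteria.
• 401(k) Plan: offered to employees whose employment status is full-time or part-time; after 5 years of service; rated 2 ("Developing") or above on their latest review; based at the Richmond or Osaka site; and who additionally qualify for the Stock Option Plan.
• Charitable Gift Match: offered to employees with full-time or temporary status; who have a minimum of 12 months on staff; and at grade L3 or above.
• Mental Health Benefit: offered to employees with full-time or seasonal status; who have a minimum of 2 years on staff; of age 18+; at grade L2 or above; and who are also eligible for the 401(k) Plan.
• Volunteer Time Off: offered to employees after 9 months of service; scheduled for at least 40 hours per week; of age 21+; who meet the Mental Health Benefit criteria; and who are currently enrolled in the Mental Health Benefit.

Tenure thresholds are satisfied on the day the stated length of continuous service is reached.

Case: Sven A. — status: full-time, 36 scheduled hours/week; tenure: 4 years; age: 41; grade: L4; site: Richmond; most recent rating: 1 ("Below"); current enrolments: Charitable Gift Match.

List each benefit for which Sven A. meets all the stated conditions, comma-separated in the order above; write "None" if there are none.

Stock Option Plan — status full-time ✓; service 4 years ≥ 90 days ✓; site Richmond ✗ (not Osaka, Pune, or Raleigh) → not eligible.
Paid Parental Leave — status full-time ✓ (not excluded); service 4 years ≥ 45 days ✓; grade L4 < L5 ✗ → not eligible.
Stock Purchase Plan — status full-time ✓ (not excluded); service 4 years < 5 years ✗ → not eligible.
401(k) Plan — status full-time ✓; service 4 years < 5 years ✗ → not eligible.
Charitable Gift Match — status full-time ✓; service 4 years ≥ 12 months (≈360 days) ✓; grade L4 ≥ L3 ✓ → eligible.
Mental Health Benefit — status full-time ✓; service 4 years ≥ 2 years ✓; age 41 ≥ 18 ✓; grade L4 ≥ L2 ✓; not eligible for 401(k) Plan ✗ → not eligible.
Volunteer Time Off — service 4 years ≥ 9 months (≈270 days) ✓; 36 hrs/wk < 40 ✗ → not eligible.

Charitable Gift Match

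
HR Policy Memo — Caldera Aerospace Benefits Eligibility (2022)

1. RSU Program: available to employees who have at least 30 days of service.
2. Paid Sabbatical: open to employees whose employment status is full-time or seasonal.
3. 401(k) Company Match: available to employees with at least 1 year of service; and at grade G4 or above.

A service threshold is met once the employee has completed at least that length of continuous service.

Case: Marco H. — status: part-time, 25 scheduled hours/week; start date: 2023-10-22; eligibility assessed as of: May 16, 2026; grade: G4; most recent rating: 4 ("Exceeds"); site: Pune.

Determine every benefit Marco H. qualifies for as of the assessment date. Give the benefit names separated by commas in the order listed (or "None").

RSU Program, 401(k) Company Match

Service from 2023-10-22 to May 16, 2026: 937 days.
RSU Program — service 937 days ≥ 30 days ✓ → eligible.
Paid Sabbatical — status part-time ✗ (requires full-time or seasonal) → not eligible.
401(k) Company Match — service 937 days ≥ 1 year (≈365 days) ✓; grade G4 ≥ G4 ✓ → eligible.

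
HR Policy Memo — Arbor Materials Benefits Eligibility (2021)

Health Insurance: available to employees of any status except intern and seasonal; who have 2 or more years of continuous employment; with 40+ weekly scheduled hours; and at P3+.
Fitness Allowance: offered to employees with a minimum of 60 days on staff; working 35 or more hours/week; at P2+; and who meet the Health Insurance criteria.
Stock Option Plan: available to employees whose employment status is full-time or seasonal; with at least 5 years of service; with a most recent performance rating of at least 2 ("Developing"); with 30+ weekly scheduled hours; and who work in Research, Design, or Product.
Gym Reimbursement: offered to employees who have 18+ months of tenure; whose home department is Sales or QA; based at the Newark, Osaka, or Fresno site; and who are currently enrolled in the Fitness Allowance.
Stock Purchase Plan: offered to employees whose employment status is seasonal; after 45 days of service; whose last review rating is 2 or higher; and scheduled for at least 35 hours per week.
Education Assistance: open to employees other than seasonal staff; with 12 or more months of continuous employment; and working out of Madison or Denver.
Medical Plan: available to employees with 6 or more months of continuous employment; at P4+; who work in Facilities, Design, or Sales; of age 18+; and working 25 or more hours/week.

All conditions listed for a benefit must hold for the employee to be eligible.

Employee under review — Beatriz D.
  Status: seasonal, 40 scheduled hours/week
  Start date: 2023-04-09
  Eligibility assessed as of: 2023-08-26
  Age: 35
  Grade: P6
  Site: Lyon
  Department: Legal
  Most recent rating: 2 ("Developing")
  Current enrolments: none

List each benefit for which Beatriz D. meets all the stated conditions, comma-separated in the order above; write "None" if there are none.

Service from 2023-04-09 to 2023-08-26: 139 days.
Health Insurance — status seasonal ✗ (excluded) → not eligible.
Fitness Allowance — service 139 days ≥ 60 days ✓; 40 hrs/wk ≥ 35 ✓; grade P6 ≥ P2 ✓; not eligible for Health Insurance ✗ → not eligible.
Stock Option Plan — status seasonal ✓; service 139 days < 5 years (≈1825 days) ✗ → not eligible.
Gym Reimbursement — service 139 days < 18 months (≈540 days) ✗ → not eligible.
Stock Purchase Plan — status seasonal ✓; service 139 days ≥ 45 days ✓; rating 2 ≥ 2 ✓; 40 hrs/wk ≥ 35 ✓ → eligible.
Education Assistance — status seasonal ✗ (excluded) → not eligible.
Medical Plan — service 139 days < 6 months (≈180 days) ✗ → not eligible.

Stock Purchase Plan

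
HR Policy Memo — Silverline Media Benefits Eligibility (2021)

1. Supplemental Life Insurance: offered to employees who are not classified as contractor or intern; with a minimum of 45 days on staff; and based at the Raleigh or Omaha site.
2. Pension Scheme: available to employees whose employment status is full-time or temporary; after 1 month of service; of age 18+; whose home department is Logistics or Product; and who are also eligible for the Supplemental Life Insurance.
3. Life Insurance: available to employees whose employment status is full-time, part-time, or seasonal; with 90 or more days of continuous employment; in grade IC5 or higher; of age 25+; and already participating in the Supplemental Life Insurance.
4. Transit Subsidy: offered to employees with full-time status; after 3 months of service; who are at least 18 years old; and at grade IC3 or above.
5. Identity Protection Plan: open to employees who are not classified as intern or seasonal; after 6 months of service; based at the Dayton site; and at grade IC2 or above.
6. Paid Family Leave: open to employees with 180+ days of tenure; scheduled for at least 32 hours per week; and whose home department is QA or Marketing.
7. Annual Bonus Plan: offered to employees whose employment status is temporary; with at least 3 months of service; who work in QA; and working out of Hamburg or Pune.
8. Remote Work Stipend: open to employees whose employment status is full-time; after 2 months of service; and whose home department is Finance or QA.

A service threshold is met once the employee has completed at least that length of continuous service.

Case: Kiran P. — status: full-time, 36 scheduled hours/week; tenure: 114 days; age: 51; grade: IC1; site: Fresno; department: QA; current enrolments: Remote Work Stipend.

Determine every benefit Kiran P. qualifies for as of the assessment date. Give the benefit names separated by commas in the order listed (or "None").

Supplemental Life Insurance — status full-time ✓ (not excluded); service 114 days ≥ 45 days ✓; site Fresno ✗ (not Raleigh or Omaha) → not eligible.
Pension Scheme — status full-time ✓; service 114 days ≥ 1 month (≈30 days) ✓; age 51 ≥ 18 ✓; dept QA ✗ → not eligible.
Life Insurance — status full-time ✓; service 114 days ≥ 90 days ✓; grade IC1 < IC5 ✗ → not eligible.
Transit Subsidy — status full-time ✓; service 114 days ≥ 3 months (≈90 days) ✓; age 51 ≥ 18 ✓; grade IC1 < IC3 ✗ → not eligible.
Identity Protection Plan — status full-time ✓ (not excluded); service 114 days < 6 months (≈180 days) ✗ → not eligible.
Paid Family Leave — service 114 days < 180 days ✗ → not eligible.
Annual Bonus Plan — status full-time ✗ (requires temporary) → not eligible.
Remote Work Stipend — status full-time ✓; service 114 days ≥ 2 months (≈60 days) ✓; dept QA ✓ → eligible.

Remote Work Stipend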